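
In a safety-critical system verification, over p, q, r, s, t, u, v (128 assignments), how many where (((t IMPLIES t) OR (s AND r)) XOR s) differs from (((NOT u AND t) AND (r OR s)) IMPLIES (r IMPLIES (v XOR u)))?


F1 = (((t IMPLIES t) OR (s AND r)) XOR s)
F2 = (((NOT u AND t) AND (r OR s)) IMPLIES (r IMPLIES (v XOR u)))
Evaluate both on each of 128 rows (bits = p,q,r,s,t,u,v):
  row 0 [0000000]: F1=1 F2=1 -> 0
  row 1 [0000001]: F1=1 F2=1 -> 0
  row 2 [0000010]: F1=1 F2=1 -> 0
  row 3 [0000011]: F1=1 F2=1 -> 0
  row 4 [0000100]: F1=1 F2=1 -> 0
  (every remaining row is evaluated the same way; all 128 results are listed next)
Full result column, 8 rows per line (p,q,r,s fixed per line; t,u,v runs 000..111 left to right):
  rows 0-7 [p,q,r,s=0000]: 00000000  (ones: 0)
  rows 8-15 [p,q,r,s=0001]: 11111111  (ones: 8)
  rows 16-23 [p,q,r,s=0010]: 00001000  (ones: 1)
  rows 24-31 [p,q,r,s=0011]: 11110111  (ones: 7)
  rows 32-39 [p,q,r,s=0100]: 00000000  (ones: 0)
  rows 40-47 [p,q,r,s=0101]: 11111111  (ones: 8)
  rows 48-55 [p,q,r,s=0110]: 00001000  (ones: 1)
  rows 56-63 [p,q,r,s=0111]: 11110111  (ones: 7)
  rows 64-71 [p,q,r,s=1000]: 00000000  (ones: 0)
  rows 72-79 [p,q,r,s=1001]: 11111111  (ones: 8)
  rows 80-87 [p,q,r,s=1010]: 00001000  (ones: 1)
  rows 88-95 [p,q,r,s=1011]: 11110111  (ones: 7)
  rows 96-103 [p,q,r,s=1100]: 00000000  (ones: 0)
  rows 104-111 [p,q,r,s=1101]: 11111111  (ones: 8)
  rows 112-119 [p,q,r,s=1110]: 00001000  (ones: 1)
  rows 120-127 [p,q,r,s=1111]: 11110111  (ones: 7)
Disagreements = 0+8+1+7+0+8+1+7+0+8+1+7+0+8+1+7 = 64

64


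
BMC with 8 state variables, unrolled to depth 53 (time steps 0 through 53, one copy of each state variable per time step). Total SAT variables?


BMC unrolls to depth k, creating one copy of each state var for steps 0..k.
Step count = 53 + 1 = 54 (steps 0 through 53)
Vars per step = 8
Total = 8 * 54 = 432

432


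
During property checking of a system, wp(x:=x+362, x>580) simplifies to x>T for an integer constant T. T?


Formula: wp(x:=E, P) = P[E/x] (substitute E for x in postcondition)
Step 1: Postcondition: x>580
Step 2: Substitute x+362 for x: x+362>580
Step 3: Solve for x: x > 580-362 = 218

218


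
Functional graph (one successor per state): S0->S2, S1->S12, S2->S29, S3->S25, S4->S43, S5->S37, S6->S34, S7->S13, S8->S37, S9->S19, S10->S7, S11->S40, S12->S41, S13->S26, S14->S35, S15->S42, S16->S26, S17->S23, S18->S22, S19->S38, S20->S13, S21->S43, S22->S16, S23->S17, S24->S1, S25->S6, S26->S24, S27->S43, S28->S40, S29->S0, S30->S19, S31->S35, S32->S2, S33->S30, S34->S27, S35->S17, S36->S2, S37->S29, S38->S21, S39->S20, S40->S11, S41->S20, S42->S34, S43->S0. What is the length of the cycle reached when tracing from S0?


Trace from S0 until a state repeats:
  S0 -> S2 -> S29 -> S0
S0 first seen at step 0, revisited at step 3.
Cycle length = 3 - 0 = 3

3


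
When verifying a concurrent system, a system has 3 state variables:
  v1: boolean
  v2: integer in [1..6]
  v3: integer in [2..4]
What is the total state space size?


State space = product of domain sizes of all variables.
Domain sizes:
  v1 (boolean): 2
  v2 (integer in [1..6]): 6
  v3 (integer in [2..4]): 3
Product = 2 * 6 * 3 = 36

36


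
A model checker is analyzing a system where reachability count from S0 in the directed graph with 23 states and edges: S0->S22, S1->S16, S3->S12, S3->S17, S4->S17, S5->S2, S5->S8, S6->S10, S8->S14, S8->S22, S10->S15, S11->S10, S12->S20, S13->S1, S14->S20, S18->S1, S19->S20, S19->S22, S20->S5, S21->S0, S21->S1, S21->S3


BFS from S0:
  layer 0: {S0}
  layer 1: {S22}
Reachable set: {S0, S22}
Count = 2

2


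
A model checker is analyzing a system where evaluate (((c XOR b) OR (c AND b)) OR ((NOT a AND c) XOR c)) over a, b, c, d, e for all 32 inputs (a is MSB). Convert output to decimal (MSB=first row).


Formula: (((c XOR b) OR (c AND b)) OR ((NOT a AND c) XOR c)) over a, b, c, d, e (32 rows)
Evaluate each row (bits = a,b,c,d,e, MSB first):
  row 0 [00000]: (((0 XOR 0) OR (0 AND 0)) OR ((NOT 0 AND 0) XOR 0)) -> 0
  row 1 [00001]: (((0 XOR 0) OR (0 AND 0)) OR ((NOT 0 AND 0) XOR 0)) -> 0
  row 2 [00010]: (((0 XOR 0) OR (0 AND 0)) OR ((NOT 0 AND 0) XOR 0)) -> 0
  row 3 [00011]: (((0 XOR 0) OR (0 AND 0)) OR ((NOT 0 AND 0) XOR 0)) -> 0
  row 4 [00100]: (((1 XOR 0) OR (1 AND 0)) OR ((NOT 0 AND 1) XOR 1)) -> 1
  row 5 [00101]: (((1 XOR 0) OR (1 AND 0)) OR ((NOT 0 AND 1) XOR 1)) -> 1
  row 6 [00110]: (((1 XOR 0) OR (1 AND 0)) OR ((NOT 0 AND 1) XOR 1)) -> 1
  row 7 [00111]: (((1 XOR 0) OR (1 AND 0)) OR ((NOT 0 AND 1) XOR 1)) -> 1
  row 8 [01000]: (((0 XOR 1) OR (0 AND 1)) OR ((NOT 0 AND 0) XOR 0)) -> 1
  row 9 [01001]: (((0 XOR 1) OR (0 AND 1)) OR ((NOT 0 AND 0) XOR 0)) -> 1
  row 10 [01010]: (((0 XOR 1) OR (0 AND 1)) OR ((NOT 0 AND 0) XOR 0)) -> 1
  row 11 [01011]: (((0 XOR 1) OR (0 AND 1)) OR ((NOT 0 AND 0) XOR 0)) -> 1
  row 12 [01100]: (((1 XOR 1) OR (1 AND 1)) OR ((NOT 0 AND 1) XOR 1)) -> 1
  row 13 [01101]: (((1 XOR 1) OR (1 AND 1)) OR ((NOT 0 AND 1) XOR 1)) -> 1
  row 14 [01110]: (((1 XOR 1) OR (1 AND 1)) OR ((NOT 0 AND 1) XOR 1)) -> 1
  row 15 [01111]: (((1 XOR 1) OR (1 AND 1)) OR ((NOT 0 AND 1) XOR 1)) -> 1
  row 16 [10000]: (((0 XOR 0) OR (0 AND 0)) OR ((NOT 1 AND 0) XOR 0)) -> 0
  row 17 [10001]: (((0 XOR 0) OR (0 AND 0)) OR ((NOT 1 AND 0) XOR 0)) -> 0
  row 18 [10010]: (((0 XOR 0) OR (0 AND 0)) OR ((NOT 1 AND 0) XOR 0)) -> 0
  row 19 [10011]: (((0 XOR 0) OR (0 AND 0)) OR ((NOT 1 AND 0) XOR 0)) -> 0
  row 20 [10100]: (((1 XOR 0) OR (1 AND 0)) OR ((NOT 1 AND 1) XOR 1)) -> 1
  row 21 [10101]: (((1 XOR 0) OR (1 AND 0)) OR ((NOT 1 AND 1) XOR 1)) -> 1
  row 22 [10110]: (((1 XOR 0) OR (1 AND 0)) OR ((NOT 1 AND 1) XOR 1)) -> 1
  row 23 [10111]: (((1 XOR 0) OR (1 AND 0)) OR ((NOT 1 AND 1) XOR 1)) -> 1
  row 24 [11000]: (((0 XOR 1) OR (0 AND 1)) OR ((NOT 1 AND 0) XOR 0)) -> 1
  row 25 [11001]: (((0 XOR 1) OR (0 AND 1)) OR ((NOT 1 AND 0) XOR 0)) -> 1
  row 26 [11010]: (((0 XOR 1) OR (0 AND 1)) OR ((NOT 1 AND 0) XOR 0)) -> 1
  row 27 [11011]: (((0 XOR 1) OR (0 AND 1)) OR ((NOT 1 AND 0) XOR 0)) -> 1
  row 28 [11100]: (((1 XOR 1) OR (1 AND 1)) OR ((NOT 1 AND 1) XOR 1)) -> 1
  row 29 [11101]: (((1 XOR 1) OR (1 AND 1)) OR ((NOT 1 AND 1) XOR 1)) -> 1
  row 30 [11110]: (((1 XOR 1) OR (1 AND 1)) OR ((NOT 1 AND 1) XOR 1)) -> 1
  row 31 [11111]: (((1 XOR 1) OR (1 AND 1)) OR ((NOT 1 AND 1) XOR 1)) -> 1
Full result column, 4 rows per line (a,b,c fixed per line; d,e runs 00..11 left to right):
  rows 0-3 [a,b,c=000]: 0000  = hex 0
  rows 4-7 [a,b,c=001]: 1111  = hex F
  rows 8-11 [a,b,c=010]: 1111  = hex F
  rows 12-15 [a,b,c=011]: 1111  = hex F
  rows 16-19 [a,b,c=100]: 0000  = hex 0
  rows 20-23 [a,b,c=101]: 1111  = hex F
  rows 24-27 [a,b,c=110]: 1111  = hex F
  rows 28-31 [a,b,c=111]: 1111  = hex F
Output column (row 0 .. row 31) = 00001111111111110000111111111111
Output column grouped in 4s = 0000 1111 1111 1111 0000 1111 1111 1111 = 0x0FFF0FFF
Convert to decimal digit by digit (value = value*16 + digit):
  0 -> 0
  0*16 + 15 (F) = 15
  15*16 + 15 (F) = 255
  255*16 + 15 (F) = 4095
  4095*16 + 0 = 65520
  65520*16 + 15 (F) = 1048335
  1048335*16 + 15 (F) = 16773375
  16773375*16 + 15 (F) = 268374015
Decimal = 268374015

268374015


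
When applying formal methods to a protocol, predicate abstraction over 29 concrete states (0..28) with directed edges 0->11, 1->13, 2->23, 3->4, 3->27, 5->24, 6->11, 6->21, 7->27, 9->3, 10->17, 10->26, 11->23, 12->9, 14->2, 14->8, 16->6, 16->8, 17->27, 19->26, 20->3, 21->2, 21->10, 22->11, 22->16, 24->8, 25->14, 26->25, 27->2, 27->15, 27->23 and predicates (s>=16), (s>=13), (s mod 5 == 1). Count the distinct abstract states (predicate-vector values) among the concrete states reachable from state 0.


BFS from 0:
Concrete reachable: {0, 11, 23}
Abstract via predicates (s>=16), (s>=13), (s mod 5 == 1):
  (0,0,0) <- {0}
  (0,0,1) <- {11}
  (1,1,0) <- {23}
Distinct abstract states = 3

3


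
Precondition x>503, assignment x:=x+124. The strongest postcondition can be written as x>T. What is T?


Formula: sp(P, x:=E) = exists old_x. (x = E[old_x/x]) AND P[old_x/x] (old_x is the value of x before the assignment; eliminate old_x by solving x = E[old_x/x] for old_x)
Step 1: Precondition P: x>503, i.e. old_x > 503
Step 2: Assignment gives x = old_x + 124, so old_x = x - 124
Step 3: Substitute into P: x - 124 > 503
Step 4: Simplify: x > 503+124 = 627

627


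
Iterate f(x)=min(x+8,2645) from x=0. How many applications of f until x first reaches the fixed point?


Step 1: x=0, cap=2645, increment=8
Step 2: x grows by 8 each step until capped at 2645; fixed point is x=2645
Step 3: iterations = ceil(2645/8) = 331

331


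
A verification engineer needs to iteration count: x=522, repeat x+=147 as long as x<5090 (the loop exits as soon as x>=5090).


Step 1: x goes from 522 toward 5090 by 147; the body runs while x<5090, so iterations = ceil((bound-start)/step)
Step 2: Distance=4568
Step 3: ceil(4568/147)=32

32


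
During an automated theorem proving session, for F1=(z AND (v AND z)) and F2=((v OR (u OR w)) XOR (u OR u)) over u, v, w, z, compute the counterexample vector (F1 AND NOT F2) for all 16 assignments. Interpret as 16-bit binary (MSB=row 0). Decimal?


F1 = (z AND (v AND z))
F2 = ((v OR (u OR w)) XOR (u OR u))
Counterexample to F1=>F2 is where F1=1 and F2=0.
Evaluate each row (bits = u,v,w,z, MSB first):
  row 0 [0000]: F1=0 F2=0 -> F1&~F2 -> 0
  row 1 [0001]: F1=0 F2=0 -> F1&~F2 -> 0
  row 2 [0010]: F1=0 F2=1 -> F1&~F2 -> 0
  row 3 [0011]: F1=0 F2=1 -> F1&~F2 -> 0
  row 4 [0100]: F1=0 F2=1 -> F1&~F2 -> 0
  row 5 [0101]: F1=1 F2=1 -> F1&~F2 -> 0
  row 6 [0110]: F1=0 F2=1 -> F1&~F2 -> 0
  row 7 [0111]: F1=1 F2=1 -> F1&~F2 -> 0
  row 8 [1000]: F1=0 F2=0 -> F1&~F2 -> 0
  row 9 [1001]: F1=0 F2=0 -> F1&~F2 -> 0
  row 10 [1010]: F1=0 F2=0 -> F1&~F2 -> 0
  row 11 [1011]: F1=0 F2=0 -> F1&~F2 -> 0
  row 12 [1100]: F1=0 F2=0 -> F1&~F2 -> 0
  row 13 [1101]: F1=1 F2=0 -> F1&~F2 -> 1
  row 14 [1110]: F1=0 F2=0 -> F1&~F2 -> 0
  row 15 [1111]: F1=1 F2=0 -> F1&~F2 -> 1
Full result column, 4 rows per line (u,v fixed per line; w,z runs 00..11 left to right):
  rows 0-3 [u,v=00]: 0000  = hex 0
  rows 4-7 [u,v=01]: 0000  = hex 0
  rows 8-11 [u,v=10]: 0000  = hex 0
  rows 12-15 [u,v=11]: 0101  = hex 5
Counterexample vector (row 0 .. row 15) = 0000000000000101
Output column grouped in 4s = 0000 0000 0000 0101 = 0x0005
Convert to decimal digit by digit (value = value*16 + digit):
  0 -> 0
  0*16 + 0 = 0
  0*16 + 0 = 0
  0*16 + 5 = 5
Decimal = 5

5


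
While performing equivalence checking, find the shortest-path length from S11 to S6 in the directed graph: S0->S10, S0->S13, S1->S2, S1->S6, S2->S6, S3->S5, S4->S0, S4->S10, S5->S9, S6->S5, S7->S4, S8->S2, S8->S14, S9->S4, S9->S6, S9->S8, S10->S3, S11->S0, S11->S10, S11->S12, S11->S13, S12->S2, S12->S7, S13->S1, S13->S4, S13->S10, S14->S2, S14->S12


BFS layer-by-layer from S11:
  dist 0: {S11}
  dist 1: {S0, S10, S12, S13}
  dist 2: {S1, S2, S3, S4, S7}
  dist 3: {S5, S6}
  -> S6 reached at distance 3
Shortest path length = 3

3


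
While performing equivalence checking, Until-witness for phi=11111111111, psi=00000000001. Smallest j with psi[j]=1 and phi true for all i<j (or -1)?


(phi U psi) at 0: need smallest j with psi[j]=1 and phi[i]=1 for all i in [0,j).
Scan from step 0:
  step 0: phi=1, psi=0 -> continue
  step 1: phi=1, psi=0 -> continue
  step 2: phi=1, psi=0 -> continue
  step 3: phi=1, psi=0 -> continue
  step 10: psi=1 and phi held for [0,10) -> witness found
Witness step = 10

10


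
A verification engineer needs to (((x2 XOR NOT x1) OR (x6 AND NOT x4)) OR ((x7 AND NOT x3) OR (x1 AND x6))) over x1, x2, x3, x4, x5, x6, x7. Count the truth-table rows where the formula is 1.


Formula: (((x2 XOR NOT x1) OR (x6 AND NOT x4)) OR ((x7 AND NOT x3) OR (x1 AND x6))) over 7 vars (128 rows)
Evaluate each row (x1, x2, x3, x4, x5, x6, x7 as bits, MSB first):
  row 0 [0000000]: (((0 XOR NOT 0) OR (0 AND NOT 0)) OR ((0 AND NOT 0) OR (0 AND 0))) -> 1
  row 1 [0000001]: (((0 XOR NOT 0) OR (0 AND NOT 0)) OR ((1 AND NOT 0) OR (0 AND 0))) -> 1
  row 2 [0000010]: (((0 XOR NOT 0) OR (1 AND NOT 0)) OR ((0 AND NOT 0) OR (0 AND 1))) -> 1
  row 3 [0000011]: (((0 XOR NOT 0) OR (1 AND NOT 0)) OR ((1 AND NOT 0) OR (0 AND 1))) -> 1
  row 4 [0000100]: (((0 XOR NOT 0) OR (0 AND NOT 0)) OR ((0 AND NOT 0) OR (0 AND 0))) -> 1
  (every remaining row is evaluated the same way; all 128 results are listed next)
Full result column, 8 rows per line (x1,x2,x3,x4 fixed per line; x5,x6,x7 runs 000..111 left to right):
  rows 0-7 [x1,x2,x3,x4=0000]: 11111111  (ones: 8)
  rows 8-15 [x1,x2,x3,x4=0001]: 11111111  (ones: 8)
  rows 16-23 [x1,x2,x3,x4=0010]: 11111111  (ones: 8)
  rows 24-31 [x1,x2,x3,x4=0011]: 11111111  (ones: 8)
  rows 32-39 [x1,x2,x3,x4=0100]: 01110111  (ones: 6)
  rows 40-47 [x1,x2,x3,x4=0101]: 01010101  (ones: 4)
  rows 48-55 [x1,x2,x3,x4=0110]: 00110011  (ones: 4)
  rows 56-63 [x1,x2,x3,x4=0111]: 00000000  (ones: 0)
  rows 64-71 [x1,x2,x3,x4=1000]: 01110111  (ones: 6)
  rows 72-79 [x1,x2,x3,x4=1001]: 01110111  (ones: 6)
  rows 80-87 [x1,x2,x3,x4=1010]: 00110011  (ones: 4)
  rows 88-95 [x1,x2,x3,x4=1011]: 00110011  (ones: 4)
  rows 96-103 [x1,x2,x3,x4=1100]: 11111111  (ones: 8)
  rows 104-111 [x1,x2,x3,x4=1101]: 11111111  (ones: 8)
  rows 112-119 [x1,x2,x3,x4=1110]: 11111111  (ones: 8)
  rows 120-127 [x1,x2,x3,x4=1111]: 11111111  (ones: 8)
Count of 1-rows = 8+8+8+8+6+4+4+0+6+6+4+4+8+8+8+8 = 98

98


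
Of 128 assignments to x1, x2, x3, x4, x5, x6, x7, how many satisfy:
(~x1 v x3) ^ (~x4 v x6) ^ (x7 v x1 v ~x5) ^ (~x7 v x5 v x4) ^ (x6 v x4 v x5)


CNF with 5 clauses over 7 vars (128 assignments).
An assignment satisfies CNF iff every clause has >=1 true literal.
Check each row (bits = x1,x2,x3,x4,x5,x6,x7; clause T/F shown):
  row 0 [0000000]: clauses=TTTTF -> 0
  row 1 [0000001]: clauses=TTTFF -> 0
  row 2 [0000010]: clauses=TTTTT -> 1
  row 3 [0000011]: clauses=TTTFT -> 0
  row 4 [0000100]: clauses=TTFTT -> 0
  (every remaining row is evaluated the same way; all 128 results are listed next)
Full result column, 8 rows per line (x1,x2,x3,x4 fixed per line; x5,x6,x7 runs 000..111 left to right):
  rows 0-7 [x1,x2,x3,x4=0000]: 00100101  (ones: 3)
  rows 8-15 [x1,x2,x3,x4=0001]: 00110001  (ones: 3)
  rows 16-23 [x1,x2,x3,x4=0010]: 00100101  (ones: 3)
  rows 24-31 [x1,x2,x3,x4=0011]: 00110001  (ones: 3)
  rows 32-39 [x1,x2,x3,x4=0100]: 00100101  (ones: 3)
  rows 40-47 [x1,x2,x3,x4=0101]: 00110001  (ones: 3)
  rows 48-55 [x1,x2,x3,x4=0110]: 00100101  (ones: 3)
  rows 56-63 [x1,x2,x3,x4=0111]: 00110001  (ones: 3)
  rows 64-71 [x1,x2,x3,x4=1000]: 00000000  (ones: 0)
  rows 72-79 [x1,x2,x3,x4=1001]: 00000000  (ones: 0)
  rows 80-87 [x1,x2,x3,x4=1010]: 00101111  (ones: 5)
  rows 88-95 [x1,x2,x3,x4=1011]: 00110011  (ones: 4)
  rows 96-103 [x1,x2,x3,x4=1100]: 00000000  (ones: 0)
  rows 104-111 [x1,x2,x3,x4=1101]: 00000000  (ones: 0)
  rows 112-119 [x1,x2,x3,x4=1110]: 00101111  (ones: 5)
  rows 120-127 [x1,x2,x3,x4=1111]: 00110011  (ones: 4)
Satisfying assignments = 3+3+3+3+3+3+3+3+0+0+5+4+0+0+5+4 = 42

42


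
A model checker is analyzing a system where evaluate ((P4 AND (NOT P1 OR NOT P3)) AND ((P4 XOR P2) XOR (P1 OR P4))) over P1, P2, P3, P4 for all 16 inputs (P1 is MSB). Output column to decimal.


Formula: ((P4 AND (NOT P1 OR NOT P3)) AND ((P4 XOR P2) XOR (P1 OR P4))) over P1, P2, P3, P4 (16 rows)
Evaluate each row (bits = P1,P2,P3,P4, MSB first):
  row 0 [0000]: ((0 AND (NOT 0 OR NOT 0)) AND ((0 XOR 0) XOR (0 OR 0))) -> 0
  row 1 [0001]: ((1 AND (NOT 0 OR NOT 0)) AND ((1 XOR 0) XOR (0 OR 1))) -> 0
  row 2 [0010]: ((0 AND (NOT 0 OR NOT 1)) AND ((0 XOR 0) XOR (0 OR 0))) -> 0
  row 3 [0011]: ((1 AND (NOT 0 OR NOT 1)) AND ((1 XOR 0) XOR (0 OR 1))) -> 0
  row 4 [0100]: ((0 AND (NOT 0 OR NOT 0)) AND ((0 XOR 1) XOR (0 OR 0))) -> 0
  row 5 [0101]: ((1 AND (NOT 0 OR NOT 0)) AND ((1 XOR 1) XOR (0 OR 1))) -> 1
  row 6 [0110]: ((0 AND (NOT 0 OR NOT 1)) AND ((0 XOR 1) XOR (0 OR 0))) -> 0
  row 7 [0111]: ((1 AND (NOT 0 OR NOT 1)) AND ((1 XOR 1) XOR (0 OR 1))) -> 1
  row 8 [1000]: ((0 AND (NOT 1 OR NOT 0)) AND ((0 XOR 0) XOR (1 OR 0))) -> 0
  row 9 [1001]: ((1 AND (NOT 1 OR NOT 0)) AND ((1 XOR 0) XOR (1 OR 1))) -> 0
  row 10 [1010]: ((0 AND (NOT 1 OR NOT 1)) AND ((0 XOR 0) XOR (1 OR 0))) -> 0
  row 11 [1011]: ((1 AND (NOT 1 OR NOT 1)) AND ((1 XOR 0) XOR (1 OR 1))) -> 0
  row 12 [1100]: ((0 AND (NOT 1 OR NOT 0)) AND ((0 XOR 1) XOR (1 OR 0))) -> 0
  row 13 [1101]: ((1 AND (NOT 1 OR NOT 0)) AND ((1 XOR 1) XOR (1 OR 1))) -> 1
  row 14 [1110]: ((0 AND (NOT 1 OR NOT 1)) AND ((0 XOR 1) XOR (1 OR 0))) -> 0
  row 15 [1111]: ((1 AND (NOT 1 OR NOT 1)) AND ((1 XOR 1) XOR (1 OR 1))) -> 0
Full result column, 4 rows per line (P1,P2 fixed per line; P3,P4 runs 00..11 left to right):
  rows 0-3 [P1,P2=00]: 0000  = hex 0
  rows 4-7 [P1,P2=01]: 0101  = hex 5
  rows 8-11 [P1,P2=10]: 0000  = hex 0
  rows 12-15 [P1,P2=11]: 0100  = hex 4
Output column (row 0 .. row 15) = 0000010100000100
Output column grouped in 4s = 0000 0101 0000 0100 = 0x0504
Convert to decimal digit by digit (value = value*16 + digit):
  0 -> 0
  0*16 + 5 = 5
  5*16 + 0 = 80
  80*16 + 4 = 1284
Decimal = 1284

1284


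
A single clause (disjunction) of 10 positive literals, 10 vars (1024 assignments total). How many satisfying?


Step 1: Total=2^10=1024
Step 2: Unsat when all 10 false: 2^0=1
Step 3: Sat=1024-1=1023

1023


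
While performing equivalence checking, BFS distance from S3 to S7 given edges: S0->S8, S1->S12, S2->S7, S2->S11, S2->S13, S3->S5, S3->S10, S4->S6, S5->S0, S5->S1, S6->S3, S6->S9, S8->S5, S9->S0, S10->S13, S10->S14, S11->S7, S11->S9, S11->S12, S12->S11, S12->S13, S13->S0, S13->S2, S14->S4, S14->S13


BFS layer-by-layer from S3:
  dist 0: {S3}
  dist 1: {S5, S10}
  dist 2: {S0, S1, S13, S14}
  dist 3: {S2, S4, S8, S12}
  dist 4: {S6, S7, S11}
  -> S7 reached at distance 4
Shortest path length = 4

4


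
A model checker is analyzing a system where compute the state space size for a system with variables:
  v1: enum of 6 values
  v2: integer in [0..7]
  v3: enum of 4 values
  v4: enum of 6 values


State space = product of domain sizes of all variables.
Domain sizes:
  v1 (enum of 6 values): 6
  v2 (integer in [0..7]): 8
  v3 (enum of 4 values): 4
  v4 (enum of 6 values): 6
Product = 6 * 8 * 4 * 6 = 1152

1152


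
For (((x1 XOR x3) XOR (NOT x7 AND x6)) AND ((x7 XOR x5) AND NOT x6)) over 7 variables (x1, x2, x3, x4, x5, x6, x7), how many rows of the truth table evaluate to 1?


Formula: (((x1 XOR x3) XOR (NOT x7 AND x6)) AND ((x7 XOR x5) AND NOT x6)) over 7 vars (128 rows)
Evaluate each row (x1, x2, x3, x4, x5, x6, x7 as bits, MSB first):
  row 0 [0000000]: (((0 XOR 0) XOR (NOT 0 AND 0)) AND ((0 XOR 0) AND NOT 0)) -> 0
  row 1 [0000001]: (((0 XOR 0) XOR (NOT 1 AND 0)) AND ((1 XOR 0) AND NOT 0)) -> 0
  row 2 [0000010]: (((0 XOR 0) XOR (NOT 0 AND 1)) AND ((0 XOR 0) AND NOT 1)) -> 0
  row 3 [0000011]: (((0 XOR 0) XOR (NOT 1 AND 1)) AND ((1 XOR 0) AND NOT 1)) -> 0
  row 4 [0000100]: (((0 XOR 0) XOR (NOT 0 AND 0)) AND ((0 XOR 1) AND NOT 0)) -> 0
  (every remaining row is evaluated the same way; all 128 results are listed next)
Full result column, 8 rows per line (x1,x2,x3,x4 fixed per line; x5,x6,x7 runs 000..111 left to right):
  rows 0-7 [x1,x2,x3,x4=0000]: 00000000  (ones: 0)
  rows 8-15 [x1,x2,x3,x4=0001]: 00000000  (ones: 0)
  rows 16-23 [x1,x2,x3,x4=0010]: 01001000  (ones: 2)
  rows 24-31 [x1,x2,x3,x4=0011]: 01001000  (ones: 2)
  rows 32-39 [x1,x2,x3,x4=0100]: 00000000  (ones: 0)
  rows 40-47 [x1,x2,x3,x4=0101]: 00000000  (ones: 0)
  rows 48-55 [x1,x2,x3,x4=0110]: 01001000  (ones: 2)
  rows 56-63 [x1,x2,x3,x4=0111]: 01001000  (ones: 2)
  rows 64-71 [x1,x2,x3,x4=1000]: 01001000  (ones: 2)
  rows 72-79 [x1,x2,x3,x4=1001]: 01001000  (ones: 2)
  rows 80-87 [x1,x2,x3,x4=1010]: 00000000  (ones: 0)
  rows 88-95 [x1,x2,x3,x4=1011]: 00000000  (ones: 0)
  rows 96-103 [x1,x2,x3,x4=1100]: 01001000  (ones: 2)
  rows 104-111 [x1,x2,x3,x4=1101]: 01001000  (ones: 2)
  rows 112-119 [x1,x2,x3,x4=1110]: 00000000  (ones: 0)
  rows 120-127 [x1,x2,x3,x4=1111]: 00000000  (ones: 0)
Count of 1-rows = 0+0+2+2+0+0+2+2+2+2+0+0+2+2+0+0 = 16

16


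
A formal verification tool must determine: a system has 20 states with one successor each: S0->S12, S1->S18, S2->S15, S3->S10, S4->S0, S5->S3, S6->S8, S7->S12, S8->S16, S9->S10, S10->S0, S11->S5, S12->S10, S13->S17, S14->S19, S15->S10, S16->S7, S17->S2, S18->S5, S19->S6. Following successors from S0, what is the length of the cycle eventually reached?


Trace from S0 until a state repeats:
  S0 -> S12 -> S10 -> S0
S0 first seen at step 0, revisited at step 3.
Cycle length = 3 - 0 = 3

3


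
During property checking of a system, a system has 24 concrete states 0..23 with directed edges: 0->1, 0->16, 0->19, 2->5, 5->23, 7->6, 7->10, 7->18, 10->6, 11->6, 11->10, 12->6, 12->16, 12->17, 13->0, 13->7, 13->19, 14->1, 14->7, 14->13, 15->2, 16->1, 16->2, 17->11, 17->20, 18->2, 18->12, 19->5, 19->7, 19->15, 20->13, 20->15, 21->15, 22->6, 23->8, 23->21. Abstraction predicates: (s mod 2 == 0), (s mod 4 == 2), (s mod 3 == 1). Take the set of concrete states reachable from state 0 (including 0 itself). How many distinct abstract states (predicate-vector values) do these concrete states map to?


BFS from 0:
Concrete reachable: {0, 1, 2, 5, 6, 7, 8, 10, 11, 12, 13, 15, 16, 17, 18, 19, 20, 21, 23}
Abstract via predicates (s mod 2 == 0), (s mod 4 == 2), (s mod 3 == 1):
  (0,0,0) <- {5, 11, 15, 17, 21, 23}
  (0,0,1) <- {1, 7, 13, 19}
  (1,0,0) <- {0, 8, 12, 20}
  (1,0,1) <- {16}
  (1,1,0) <- {2, 6, 18}
  (1,1,1) <- {10}
Distinct abstract states = 6

6


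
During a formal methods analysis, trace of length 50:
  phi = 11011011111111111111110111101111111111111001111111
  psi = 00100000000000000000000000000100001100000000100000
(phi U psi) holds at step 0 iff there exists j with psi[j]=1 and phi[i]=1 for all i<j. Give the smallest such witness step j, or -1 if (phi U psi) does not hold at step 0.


(phi U psi) at 0: need smallest j with psi[j]=1 and phi[i]=1 for all i in [0,j).
Scan from step 0:
  step 0: phi=1, psi=0 -> continue
  step 1: phi=1, psi=0 -> continue
  step 2: psi=1 and phi held for [0,2) -> witness found
Witness step = 2

2


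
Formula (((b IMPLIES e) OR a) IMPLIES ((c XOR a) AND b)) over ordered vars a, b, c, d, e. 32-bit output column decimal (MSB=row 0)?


Formula: (((b IMPLIES e) OR a) IMPLIES ((c XOR a) AND b)) over a, b, c, d, e (32 rows)
Evaluate each row (bits = a,b,c,d,e, MSB first):
  row 0 [00000]: (((0 IMPLIES 0) OR 0) IMPLIES ((0 XOR 0) AND 0)) -> 0
  row 1 [00001]: (((0 IMPLIES 1) OR 0) IMPLIES ((0 XOR 0) AND 0)) -> 0
  row 2 [00010]: (((0 IMPLIES 0) OR 0) IMPLIES ((0 XOR 0) AND 0)) -> 0
  row 3 [00011]: (((0 IMPLIES 1) OR 0) IMPLIES ((0 XOR 0) AND 0)) -> 0
  row 4 [00100]: (((0 IMPLIES 0) OR 0) IMPLIES ((1 XOR 0) AND 0)) -> 0
  row 5 [00101]: (((0 IMPLIES 1) OR 0) IMPLIES ((1 XOR 0) AND 0)) -> 0
  row 6 [00110]: (((0 IMPLIES 0) OR 0) IMPLIES ((1 XOR 0) AND 0)) -> 0
  row 7 [00111]: (((0 IMPLIES 1) OR 0) IMPLIES ((1 XOR 0) AND 0)) -> 0
  row 8 [01000]: (((1 IMPLIES 0) OR 0) IMPLIES ((0 XOR 0) AND 1)) -> 1
  row 9 [01001]: (((1 IMPLIES 1) OR 0) IMPLIES ((0 XOR 0) AND 1)) -> 0
  row 10 [01010]: (((1 IMPLIES 0) OR 0) IMPLIES ((0 XOR 0) AND 1)) -> 1
  row 11 [01011]: (((1 IMPLIES 1) OR 0) IMPLIES ((0 XOR 0) AND 1)) -> 0
  row 12 [01100]: (((1 IMPLIES 0) OR 0) IMPLIES ((1 XOR 0) AND 1)) -> 1
  row 13 [01101]: (((1 IMPLIES 1) OR 0) IMPLIES ((1 XOR 0) AND 1)) -> 1
  row 14 [01110]: (((1 IMPLIES 0) OR 0) IMPLIES ((1 XOR 0) AND 1)) -> 1
  row 15 [01111]: (((1 IMPLIES 1) OR 0) IMPLIES ((1 XOR 0) AND 1)) -> 1
  row 16 [10000]: (((0 IMPLIES 0) OR 1) IMPLIES ((0 XOR 1) AND 0)) -> 0
  row 17 [10001]: (((0 IMPLIES 1) OR 1) IMPLIES ((0 XOR 1) AND 0)) -> 0
  row 18 [10010]: (((0 IMPLIES 0) OR 1) IMPLIES ((0 XOR 1) AND 0)) -> 0
  row 19 [10011]: (((0 IMPLIES 1) OR 1) IMPLIES ((0 XOR 1) AND 0)) -> 0
  row 20 [10100]: (((0 IMPLIES 0) OR 1) IMPLIES ((1 XOR 1) AND 0)) -> 0
  row 21 [10101]: (((0 IMPLIES 1) OR 1) IMPLIES ((1 XOR 1) AND 0)) -> 0
  row 22 [10110]: (((0 IMPLIES 0) OR 1) IMPLIES ((1 XOR 1) AND 0)) -> 0
  row 23 [10111]: (((0 IMPLIES 1) OR 1) IMPLIES ((1 XOR 1) AND 0)) -> 0
  row 24 [11000]: (((1 IMPLIES 0) OR 1) IMPLIES ((0 XOR 1) AND 1)) -> 1
  row 25 [11001]: (((1 IMPLIES 1) OR 1) IMPLIES ((0 XOR 1) AND 1)) -> 1
  row 26 [11010]: (((1 IMPLIES 0) OR 1) IMPLIES ((0 XOR 1) AND 1)) -> 1
  row 27 [11011]: (((1 IMPLIES 1) OR 1) IMPLIES ((0 XOR 1) AND 1)) -> 1
  row 28 [11100]: (((1 IMPLIES 0) OR 1) IMPLIES ((1 XOR 1) AND 1)) -> 0
  row 29 [11101]: (((1 IMPLIES 1) OR 1) IMPLIES ((1 XOR 1) AND 1)) -> 0
  row 30 [11110]: (((1 IMPLIES 0) OR 1) IMPLIES ((1 XOR 1) AND 1)) -> 0
  row 31 [11111]: (((1 IMPLIES 1) OR 1) IMPLIES ((1 XOR 1) AND 1)) -> 0
Full result column, 4 rows per line (a,b,c fixed per line; d,e runs 00..11 left to right):
  rows 0-3 [a,b,c=000]: 0000  = hex 0
  rows 4-7 [a,b,c=001]: 0000  = hex 0
  rows 8-11 [a,b,c=010]: 1010  = hex A
  rows 12-15 [a,b,c=011]: 1111  = hex F
  rows 16-19 [a,b,c=100]: 0000  = hex 0
  rows 20-23 [a,b,c=101]: 0000  = hex 0
  rows 24-27 [a,b,c=110]: 1111  = hex F
  rows 28-31 [a,b,c=111]: 0000  = hex 0
Output column (row 0 .. row 31) = 00000000101011110000000011110000
Output column grouped in 4s = 0000 0000 1010 1111 0000 0000 1111 0000 = 0x00AF00F0
Convert to decimal digit by digit (value = value*16 + digit):
  0 -> 0
  0*16 + 0 = 0
  0*16 + 10 (A) = 10
  10*16 + 15 (F) = 175
  175*16 + 0 = 2800
  2800*16 + 0 = 44800
  44800*16 + 15 (F) = 716815
  716815*16 + 0 = 11469040
Decimal = 11469040

11469040


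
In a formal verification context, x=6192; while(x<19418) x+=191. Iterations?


Step 1: x goes from 6192 toward 19418 by 191; the body runs while x<19418, so iterations = ceil((bound-start)/step)
Step 2: Distance=13226
Step 3: ceil(13226/191)=70

70


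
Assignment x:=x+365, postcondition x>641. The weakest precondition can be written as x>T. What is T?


Formula: wp(x:=E, P) = P[E/x] (substitute E for x in postcondition)
Step 1: Postcondition: x>641
Step 2: Substitute x+365 for x: x+365>641
Step 3: Solve for x: x > 641-365 = 276

276


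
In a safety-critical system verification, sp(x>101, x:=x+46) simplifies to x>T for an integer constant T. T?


Formula: sp(P, x:=E) = exists old_x. (x = E[old_x/x]) AND P[old_x/x] (old_x is the value of x before the assignment; eliminate old_x by solving x = E[old_x/x] for old_x)
Step 1: Precondition P: x>101, i.e. old_x > 101
Step 2: Assignment gives x = old_x + 46, so old_x = x - 46
Step 3: Substitute into P: x - 46 > 101
Step 4: Simplify: x > 101+46 = 147

147


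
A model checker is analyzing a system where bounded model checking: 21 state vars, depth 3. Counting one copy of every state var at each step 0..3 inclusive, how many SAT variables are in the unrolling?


BMC unrolls to depth k, creating one copy of each state var for steps 0..k.
Step count = 3 + 1 = 4 (steps 0 through 3)
Vars per step = 21
Total = 21 * 4 = 84

84


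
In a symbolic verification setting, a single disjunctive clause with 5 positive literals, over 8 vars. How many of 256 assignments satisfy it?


Step 1: Total=2^8=256
Step 2: Unsat when all 5 false: 2^3=8
Step 3: Sat=256-8=248

248


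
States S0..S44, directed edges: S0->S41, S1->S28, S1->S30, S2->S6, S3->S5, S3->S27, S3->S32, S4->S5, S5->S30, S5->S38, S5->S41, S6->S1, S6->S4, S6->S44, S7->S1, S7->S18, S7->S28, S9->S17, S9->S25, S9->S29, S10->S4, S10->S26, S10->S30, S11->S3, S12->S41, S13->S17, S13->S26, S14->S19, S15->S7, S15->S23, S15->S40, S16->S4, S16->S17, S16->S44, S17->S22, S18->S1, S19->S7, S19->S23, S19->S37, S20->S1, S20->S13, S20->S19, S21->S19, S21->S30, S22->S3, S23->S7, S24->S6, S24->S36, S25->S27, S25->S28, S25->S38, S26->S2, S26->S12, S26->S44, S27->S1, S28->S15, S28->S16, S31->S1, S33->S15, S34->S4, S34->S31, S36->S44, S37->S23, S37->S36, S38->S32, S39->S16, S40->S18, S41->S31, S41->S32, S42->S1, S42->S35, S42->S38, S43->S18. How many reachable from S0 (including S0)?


BFS from S0:
  layer 0: {S0}
  layer 1: {S41}
  layer 2: {S31, S32}
  layer 3: {S1}
  layer 4: {S28, S30}
  layer 5: {S15, S16}
  layer 6: {S4, S7, S17, S23, S40, S44}
  layer 7: {S5, S18, S22}
  layer 8: {S3, S38}
  layer 9: {S27}
Reachable set: {S0, S1, S3, S4, S5, S7, S15, S16, S17, S18, S22, S23, S27, S28, S30, S31, S32, S38, S40, S41, S44}
Count = 21

21


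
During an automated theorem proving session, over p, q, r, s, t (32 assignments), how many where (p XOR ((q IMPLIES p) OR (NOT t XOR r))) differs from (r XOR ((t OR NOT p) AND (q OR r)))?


F1 = (p XOR ((q IMPLIES p) OR (NOT t XOR r)))
F2 = (r XOR ((t OR NOT p) AND (q OR r)))
Evaluate both on each of 32 rows (bits = p,q,r,s,t):
  row 0 [00000]: F1=1 F2=0 (differ) -> 1
  row 1 [00001]: F1=1 F2=0 (differ) -> 1
  row 2 [00010]: F1=1 F2=0 (differ) -> 1
  row 3 [00011]: F1=1 F2=0 (differ) -> 1
  row 4 [00100]: F1=1 F2=0 (differ) -> 1
  row 5 [00101]: F1=1 F2=0 (differ) -> 1
  row 6 [00110]: F1=1 F2=0 (differ) -> 1
  row 7 [00111]: F1=1 F2=0 (differ) -> 1
  row 8 [01000]: F1=1 F2=1 -> 0
  row 9 [01001]: F1=0 F2=1 (differ) -> 1
  row 10 [01010]: F1=1 F2=1 -> 0
  row 11 [01011]: F1=0 F2=1 (differ) -> 1
  row 12 [01100]: F1=0 F2=0 -> 0
  row 13 [01101]: F1=1 F2=0 (differ) -> 1
  row 14 [01110]: F1=0 F2=0 -> 0
  row 15 [01111]: F1=1 F2=0 (differ) -> 1
  row 16 [10000]: F1=0 F2=0 -> 0
  row 17 [10001]: F1=0 F2=0 -> 0
  row 18 [10010]: F1=0 F2=0 -> 0
  row 19 [10011]: F1=0 F2=0 -> 0
  row 20 [10100]: F1=0 F2=1 (differ) -> 1
  row 21 [10101]: F1=0 F2=0 -> 0
  row 22 [10110]: F1=0 F2=1 (differ) -> 1
  row 23 [10111]: F1=0 F2=0 -> 0
  row 24 [11000]: F1=0 F2=0 -> 0
  row 25 [11001]: F1=0 F2=1 (differ) -> 1
  row 26 [11010]: F1=0 F2=0 -> 0
  row 27 [11011]: F1=0 F2=1 (differ) -> 1
  row 28 [11100]: F1=0 F2=1 (differ) -> 1
  row 29 [11101]: F1=0 F2=0 -> 0
  row 30 [11110]: F1=0 F2=1 (differ) -> 1
  row 31 [11111]: F1=0 F2=0 -> 0
Full result column, 8 rows per line (p,q fixed per line; r,s,t runs 000..111 left to right):
  rows 0-7 [p,q=00]: 11111111  (ones: 8)
  rows 8-15 [p,q=01]: 01010101  (ones: 4)
  rows 16-23 [p,q=10]: 00001010  (ones: 2)
  rows 24-31 [p,q=11]: 01011010  (ones: 4)
Disagreements = 8+4+2+4 = 18

18


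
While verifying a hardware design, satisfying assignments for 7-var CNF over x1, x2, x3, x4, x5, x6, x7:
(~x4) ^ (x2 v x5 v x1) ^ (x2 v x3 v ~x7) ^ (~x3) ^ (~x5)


CNF with 5 clauses over 7 vars (128 assignments).
An assignment satisfies CNF iff every clause has >=1 true literal.
Check each row (bits = x1,x2,x3,x4,x5,x6,x7; clause T/F shown):
  row 0 [0000000]: clauses=TFTTT -> 0
  row 1 [0000001]: clauses=TFFTT -> 0
  row 2 [0000010]: clauses=TFTTT -> 0
  row 3 [0000011]: clauses=TFFTT -> 0
  row 4 [0000100]: clauses=TTTTF -> 0
  (every remaining row is evaluated the same way; all 128 results are listed next)
Full result column, 8 rows per line (x1,x2,x3,x4 fixed per line; x5,x6,x7 runs 000..111 left to right):
  rows 0-7 [x1,x2,x3,x4=0000]: 00000000  (ones: 0)
  rows 8-15 [x1,x2,x3,x4=0001]: 00000000  (ones: 0)
  rows 16-23 [x1,x2,x3,x4=0010]: 00000000  (ones: 0)
  rows 24-31 [x1,x2,x3,x4=0011]: 00000000  (ones: 0)
  rows 32-39 [x1,x2,x3,x4=0100]: 11110000  (ones: 4)
  rows 40-47 [x1,x2,x3,x4=0101]: 00000000  (ones: 0)
  rows 48-55 [x1,x2,x3,x4=0110]: 00000000  (ones: 0)
  rows 56-63 [x1,x2,x3,x4=0111]: 00000000  (ones: 0)
  rows 64-71 [x1,x2,x3,x4=1000]: 10100000  (ones: 2)
  rows 72-79 [x1,x2,x3,x4=1001]: 00000000  (ones: 0)
  rows 80-87 [x1,x2,x3,x4=1010]: 00000000  (ones: 0)
  rows 88-95 [x1,x2,x3,x4=1011]: 00000000  (ones: 0)
  rows 96-103 [x1,x2,x3,x4=1100]: 11110000  (ones: 4)
  rows 104-111 [x1,x2,x3,x4=1101]: 00000000  (ones: 0)
  rows 112-119 [x1,x2,x3,x4=1110]: 00000000  (ones: 0)
  rows 120-127 [x1,x2,x3,x4=1111]: 00000000  (ones: 0)
Satisfying assignments = 0+0+0+0+4+0+0+0+2+0+0+0+4+0+0+0 = 10

10


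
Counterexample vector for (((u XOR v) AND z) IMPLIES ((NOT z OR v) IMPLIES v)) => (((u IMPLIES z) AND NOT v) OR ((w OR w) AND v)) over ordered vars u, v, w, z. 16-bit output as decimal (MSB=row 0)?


F1 = (((u XOR v) AND z) IMPLIES ((NOT z OR v) IMPLIES v))
F2 = (((u IMPLIES z) AND NOT v) OR ((w OR w) AND v))
Counterexample to F1=>F2 is where F1=1 and F2=0.
Evaluate each row (bits = u,v,w,z, MSB first):
  row 0 [0000]: F1=1 F2=1 -> F1&~F2 -> 0
  row 1 [0001]: F1=1 F2=1 -> F1&~F2 -> 0
  row 2 [0010]: F1=1 F2=1 -> F1&~F2 -> 0
  row 3 [0011]: F1=1 F2=1 -> F1&~F2 -> 0
  row 4 [0100]: F1=1 F2=0 -> F1&~F2 -> 1
  row 5 [0101]: F1=1 F2=0 -> F1&~F2 -> 1
  row 6 [0110]: F1=1 F2=1 -> F1&~F2 -> 0
  row 7 [0111]: F1=1 F2=1 -> F1&~F2 -> 0
  row 8 [1000]: F1=1 F2=0 -> F1&~F2 -> 1
  row 9 [1001]: F1=1 F2=1 -> F1&~F2 -> 0
  row 10 [1010]: F1=1 F2=0 -> F1&~F2 -> 1
  row 11 [1011]: F1=1 F2=1 -> F1&~F2 -> 0
  row 12 [1100]: F1=1 F2=0 -> F1&~F2 -> 1
  row 13 [1101]: F1=1 F2=0 -> F1&~F2 -> 1
  row 14 [1110]: F1=1 F2=1 -> F1&~F2 -> 0
  row 15 [1111]: F1=1 F2=1 -> F1&~F2 -> 0
Full result column, 4 rows per line (u,v fixed per line; w,z runs 00..11 left to right):
  rows 0-3 [u,v=00]: 0000  = hex 0
  rows 4-7 [u,v=01]: 1100  = hex C
  rows 8-11 [u,v=10]: 1010  = hex A
  rows 12-15 [u,v=11]: 1100  = hex C
Counterexample vector (row 0 .. row 15) = 0000110010101100
Output column grouped in 4s = 0000 1100 1010 1100 = 0x0CAC
Convert to decimal digit by digit (value = value*16 + digit):
  0 -> 0
  0*16 + 12 (C) = 12
  12*16 + 10 (A) = 202
  202*16 + 12 (C) = 3244
Decimal = 3244

3244


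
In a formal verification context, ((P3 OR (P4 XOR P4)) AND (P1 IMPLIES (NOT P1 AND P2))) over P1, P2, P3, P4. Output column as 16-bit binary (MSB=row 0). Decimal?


Formula: ((P3 OR (P4 XOR P4)) AND (P1 IMPLIES (NOT P1 AND P2))) over P1, P2, P3, P4 (16 rows)
Evaluate each row (bits = P1,P2,P3,P4, MSB first):
  row 0 [0000]: ((0 OR (0 XOR 0)) AND (0 IMPLIES (NOT 0 AND 0))) -> 0
  row 1 [0001]: ((0 OR (1 XOR 1)) AND (0 IMPLIES (NOT 0 AND 0))) -> 0
  row 2 [0010]: ((1 OR (0 XOR 0)) AND (0 IMPLIES (NOT 0 AND 0))) -> 1
  row 3 [0011]: ((1 OR (1 XOR 1)) AND (0 IMPLIES (NOT 0 AND 0))) -> 1
  row 4 [0100]: ((0 OR (0 XOR 0)) AND (0 IMPLIES (NOT 0 AND 1))) -> 0
  row 5 [0101]: ((0 OR (1 XOR 1)) AND (0 IMPLIES (NOT 0 AND 1))) -> 0
  row 6 [0110]: ((1 OR (0 XOR 0)) AND (0 IMPLIES (NOT 0 AND 1))) -> 1
  row 7 [0111]: ((1 OR (1 XOR 1)) AND (0 IMPLIES (NOT 0 AND 1))) -> 1
  row 8 [1000]: ((0 OR (0 XOR 0)) AND (1 IMPLIES (NOT 1 AND 0))) -> 0
  row 9 [1001]: ((0 OR (1 XOR 1)) AND (1 IMPLIES (NOT 1 AND 0))) -> 0
  row 10 [1010]: ((1 OR (0 XOR 0)) AND (1 IMPLIES (NOT 1 AND 0))) -> 0
  row 11 [1011]: ((1 OR (1 XOR 1)) AND (1 IMPLIES (NOT 1 AND 0))) -> 0
  row 12 [1100]: ((0 OR (0 XOR 0)) AND (1 IMPLIES (NOT 1 AND 1))) -> 0
  row 13 [1101]: ((0 OR (1 XOR 1)) AND (1 IMPLIES (NOT 1 AND 1))) -> 0
  row 14 [1110]: ((1 OR (0 XOR 0)) AND (1 IMPLIES (NOT 1 AND 1))) -> 0
  row 15 [1111]: ((1 OR (1 XOR 1)) AND (1 IMPLIES (NOT 1 AND 1))) -> 0
Full result column, 4 rows per line (P1,P2 fixed per line; P3,P4 runs 00..11 left to right):
  rows 0-3 [P1,P2=00]: 0011  = hex 3
  rows 4-7 [P1,P2=01]: 0011  = hex 3
  rows 8-11 [P1,P2=10]: 0000  = hex 0
  rows 12-15 [P1,P2=11]: 0000  = hex 0
Output column (row 0 .. row 15) = 0011001100000000
Output column grouped in 4s = 0011 0011 0000 0000 = 0x3300
Convert to decimal digit by digit (value = value*16 + digit):
  3 -> 3
  3*16 + 3 = 51
  51*16 + 0 = 816
  816*16 + 0 = 13056
Decimal = 13056

13056


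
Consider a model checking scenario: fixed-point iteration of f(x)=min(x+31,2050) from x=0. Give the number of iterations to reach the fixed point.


Step 1: x=0, cap=2050, increment=31
Step 2: x grows by 31 each step until capped at 2050; fixed point is x=2050
Step 3: iterations = ceil(2050/31) = 67

67


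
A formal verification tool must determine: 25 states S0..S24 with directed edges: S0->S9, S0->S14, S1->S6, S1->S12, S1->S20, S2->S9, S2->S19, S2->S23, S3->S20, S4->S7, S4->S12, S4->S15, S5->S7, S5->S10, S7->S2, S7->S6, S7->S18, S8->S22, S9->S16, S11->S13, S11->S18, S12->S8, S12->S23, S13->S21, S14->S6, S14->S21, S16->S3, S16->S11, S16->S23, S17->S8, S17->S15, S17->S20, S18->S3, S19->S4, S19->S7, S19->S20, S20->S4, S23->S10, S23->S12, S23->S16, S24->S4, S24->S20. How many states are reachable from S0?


BFS from S0:
  layer 0: {S0}
  layer 1: {S9, S14}
  layer 2: {S6, S16, S21}
  layer 3: {S3, S11, S23}
  layer 4: {S10, S12, S13, S18, S20}
  layer 5: {S4, S8}
  layer 6: {S7, S15, S22}
  layer 7: {S2}
  layer 8: {S19}
Reachable set: {S0, S2, S3, S4, S6, S7, S8, S9, S10, S11, S12, S13, S14, S15, S16, S18, S19, S20, S21, S22, S23}
Count = 21

21


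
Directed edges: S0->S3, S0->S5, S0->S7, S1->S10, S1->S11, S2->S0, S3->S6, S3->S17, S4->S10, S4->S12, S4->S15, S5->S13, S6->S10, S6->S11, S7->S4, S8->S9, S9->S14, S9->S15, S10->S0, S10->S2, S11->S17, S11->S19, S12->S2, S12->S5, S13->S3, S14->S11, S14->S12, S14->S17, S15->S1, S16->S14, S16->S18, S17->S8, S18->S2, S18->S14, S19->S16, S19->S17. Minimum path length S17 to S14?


BFS layer-by-layer from S17:
  dist 0: {S17}
  dist 1: {S8}
  dist 2: {S9}
  dist 3: {S14, S15}
  -> S14 reached at distance 3
Shortest path length = 3

3


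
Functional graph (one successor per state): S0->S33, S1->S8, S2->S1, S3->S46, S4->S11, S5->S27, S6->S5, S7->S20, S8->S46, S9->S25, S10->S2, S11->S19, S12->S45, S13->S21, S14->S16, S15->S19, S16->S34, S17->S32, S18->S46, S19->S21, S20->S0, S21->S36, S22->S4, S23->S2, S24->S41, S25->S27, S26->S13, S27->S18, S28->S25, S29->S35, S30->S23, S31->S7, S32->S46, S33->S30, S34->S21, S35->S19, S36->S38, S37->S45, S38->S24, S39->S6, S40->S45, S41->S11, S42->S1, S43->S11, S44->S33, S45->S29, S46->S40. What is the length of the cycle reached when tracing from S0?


Trace from S0 until a state repeats:
  S0 -> S33 -> S30 -> S23 -> S2 -> S1 -> S8 -> S46 -> S40 -> S45 -> S29 -> S35 -> S19 -> S21 -> S36 -> S38 -> S24 -> S41 -> S11 -> S19
S19 first seen at step 12, revisited at step 19.
Cycle length = 19 - 12 = 7

7


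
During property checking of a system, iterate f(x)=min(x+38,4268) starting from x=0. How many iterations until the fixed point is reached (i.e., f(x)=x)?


Step 1: x=0, cap=4268, increment=38
Step 2: x grows by 38 each step until capped at 4268; fixed point is x=4268
Step 3: iterations = ceil(4268/38) = 113

113


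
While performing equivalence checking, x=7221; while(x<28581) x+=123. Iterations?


Step 1: x goes from 7221 toward 28581 by 123; the body runs while x<28581, so iterations = ceil((bound-start)/step)
Step 2: Distance=21360
Step 3: ceil(21360/123)=174

174


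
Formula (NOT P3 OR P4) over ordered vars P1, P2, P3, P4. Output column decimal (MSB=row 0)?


Formula: (NOT P3 OR P4) over P1, P2, P3, P4 (16 rows)
Evaluate each row (bits = P1,P2,P3,P4, MSB first):
  row 0 [0000]: (NOT 0 OR 0) -> 1
  row 1 [0001]: (NOT 0 OR 1) -> 1
  row 2 [0010]: (NOT 1 OR 0) -> 0
  row 3 [0011]: (NOT 1 OR 1) -> 1
  row 4 [0100]: (NOT 0 OR 0) -> 1
  row 5 [0101]: (NOT 0 OR 1) -> 1
  row 6 [0110]: (NOT 1 OR 0) -> 0
  row 7 [0111]: (NOT 1 OR 1) -> 1
  row 8 [1000]: (NOT 0 OR 0) -> 1
  row 9 [1001]: (NOT 0 OR 1) -> 1
  row 10 [1010]: (NOT 1 OR 0) -> 0
  row 11 [1011]: (NOT 1 OR 1) -> 1
  row 12 [1100]: (NOT 0 OR 0) -> 1
  row 13 [1101]: (NOT 0 OR 1) -> 1
  row 14 [1110]: (NOT 1 OR 0) -> 0
  row 15 [1111]: (NOT 1 OR 1) -> 1
Full result column, 4 rows per line (P1,P2 fixed per line; P3,P4 runs 00..11 left to right):
  rows 0-3 [P1,P2=00]: 1101  = hex D
  rows 4-7 [P1,P2=01]: 1101  = hex D
  rows 8-11 [P1,P2=10]: 1101  = hex D
  rows 12-15 [P1,P2=11]: 1101  = hex D
Output column (row 0 .. row 15) = 1101110111011101
Output column grouped in 4s = 1101 1101 1101 1101 = 0xDDDD
Convert to decimal digit by digit (value = value*16 + digit):
  D -> 13
  13*16 + 13 (D) = 221
  221*16 + 13 (D) = 3549
  3549*16 + 13 (D) = 56797
Decimal = 56797

56797


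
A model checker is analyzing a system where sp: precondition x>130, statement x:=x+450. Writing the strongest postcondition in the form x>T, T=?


Formula: sp(P, x:=E) = exists old_x. (x = E[old_x/x]) AND P[old_x/x] (old_x is the value of x before the assignment; eliminate old_x by solving x = E[old_x/x] for old_x)
Step 1: Precondition P: x>130, i.e. old_x > 130
Step 2: Assignment gives x = old_x + 450, so old_x = x - 450
Step 3: Substitute into P: x - 450 > 130
Step 4: Simplify: x > 130+450 = 580

580


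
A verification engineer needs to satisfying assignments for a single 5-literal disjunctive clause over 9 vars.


Step 1: Total=2^9=512
Step 2: Unsat when all 5 false: 2^4=16
Step 3: Sat=512-16=496

496
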